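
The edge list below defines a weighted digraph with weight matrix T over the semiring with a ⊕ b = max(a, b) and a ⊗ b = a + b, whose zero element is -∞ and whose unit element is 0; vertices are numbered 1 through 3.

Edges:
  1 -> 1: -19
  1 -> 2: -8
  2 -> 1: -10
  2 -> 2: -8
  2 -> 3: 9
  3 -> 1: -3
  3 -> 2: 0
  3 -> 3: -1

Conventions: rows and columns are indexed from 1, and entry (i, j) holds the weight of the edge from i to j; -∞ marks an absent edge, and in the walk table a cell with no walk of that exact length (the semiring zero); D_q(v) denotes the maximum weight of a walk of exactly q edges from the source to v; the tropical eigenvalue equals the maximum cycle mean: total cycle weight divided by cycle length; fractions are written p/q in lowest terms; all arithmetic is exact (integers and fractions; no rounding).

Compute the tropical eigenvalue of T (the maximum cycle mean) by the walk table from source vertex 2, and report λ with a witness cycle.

q=0: [-∞, 0, -∞]
q=1: [-10, -8, 9]
q=2: [6, 9, 8]
q=3: [5, 8, 18]
Optimal cycle mean attained by: cycle 2->3->2, total 9 + 0, length 2.
Answer: λ = 9/2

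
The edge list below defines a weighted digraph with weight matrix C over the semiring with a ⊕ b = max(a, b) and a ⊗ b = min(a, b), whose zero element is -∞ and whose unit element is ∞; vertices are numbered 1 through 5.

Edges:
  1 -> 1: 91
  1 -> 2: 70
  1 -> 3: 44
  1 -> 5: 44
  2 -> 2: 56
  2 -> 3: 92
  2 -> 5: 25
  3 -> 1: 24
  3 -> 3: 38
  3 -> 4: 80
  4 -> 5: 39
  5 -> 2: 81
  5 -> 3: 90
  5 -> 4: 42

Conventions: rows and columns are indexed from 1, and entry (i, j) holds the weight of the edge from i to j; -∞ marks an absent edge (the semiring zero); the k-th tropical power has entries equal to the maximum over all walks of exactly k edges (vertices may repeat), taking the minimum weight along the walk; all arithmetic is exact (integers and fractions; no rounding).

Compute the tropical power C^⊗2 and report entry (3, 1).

C^⊗2:
  [91, 70, 70, 44, 44]
  [24, 56, 56, 80, 25]
  [24, 24, 38, 38, 39]
  [-∞, 39, 39, 39, -∞]
  [24, 56, 81, 80, 39]
Key observation: the optimum is the walk 3->1->1, with weight 24 min 91 = 24.
Optimal value attained by: walk 3->1->1.
Answer: (C^⊗2)[3][1] = 24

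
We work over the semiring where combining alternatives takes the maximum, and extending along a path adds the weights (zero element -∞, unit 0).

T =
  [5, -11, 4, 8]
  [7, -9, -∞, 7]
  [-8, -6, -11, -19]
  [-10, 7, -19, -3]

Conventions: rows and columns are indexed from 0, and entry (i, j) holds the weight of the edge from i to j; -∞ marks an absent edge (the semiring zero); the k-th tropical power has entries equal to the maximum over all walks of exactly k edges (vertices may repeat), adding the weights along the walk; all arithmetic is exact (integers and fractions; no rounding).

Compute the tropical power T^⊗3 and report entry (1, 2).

T^⊗2:
  [10, 15, 9, 13]
  [12, 14, 11, 15]
  [1, -12, -4, 1]
  [14, 4, -6, 14]
T^⊗3:
  [22, 20, 14, 22]
  [21, 22, 16, 21]
  [6, 8, 5, 9]
  [19, 21, 18, 22]
Key observation: the optimum is the walk 1->0->0->2, with weight 7 + 5 + 4 = 16.
Optimal value attained by: walk 1->0->0->2.
Answer: (T^⊗3)[1][2] = 16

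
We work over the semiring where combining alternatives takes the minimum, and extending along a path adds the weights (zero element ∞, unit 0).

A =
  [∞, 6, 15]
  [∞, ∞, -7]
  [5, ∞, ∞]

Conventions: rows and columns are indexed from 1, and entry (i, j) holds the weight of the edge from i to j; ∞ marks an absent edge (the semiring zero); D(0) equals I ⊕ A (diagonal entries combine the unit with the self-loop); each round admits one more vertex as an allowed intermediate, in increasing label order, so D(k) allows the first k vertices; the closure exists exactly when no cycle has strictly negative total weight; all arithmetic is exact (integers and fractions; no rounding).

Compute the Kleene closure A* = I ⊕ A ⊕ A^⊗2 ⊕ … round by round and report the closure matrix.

D(0):
  [0, 6, 15]
  [∞, 0, -7]
  [5, ∞, 0]
D(1):
  [0, 6, 15]
  [∞, 0, -7]
  [5, 11, 0]
D(2):
  [0, 6, -1]
  [∞, 0, -7]
  [5, 11, 0]
D(3):
  [0, 6, -1]
  [-2, 0, -7]
  [5, 11, 0]
Answer: A* = [[0, 6, -1], [-2, 0, -7], [5, 11, 0]]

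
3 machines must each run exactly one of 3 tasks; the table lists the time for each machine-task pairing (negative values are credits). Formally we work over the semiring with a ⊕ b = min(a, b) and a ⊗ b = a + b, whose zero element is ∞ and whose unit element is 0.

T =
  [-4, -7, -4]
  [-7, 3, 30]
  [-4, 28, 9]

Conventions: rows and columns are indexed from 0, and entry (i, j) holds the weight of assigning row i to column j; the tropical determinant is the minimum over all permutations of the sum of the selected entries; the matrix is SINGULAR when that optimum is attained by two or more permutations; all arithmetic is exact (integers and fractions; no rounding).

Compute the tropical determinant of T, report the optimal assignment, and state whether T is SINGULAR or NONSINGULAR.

σ = (0, 1, 2): (-4) + 3 + 9 = 8
σ = (0, 2, 1): (-4) + 30 + 28 = 54
σ = (1, 0, 2): (-7) + (-7) + 9 = -5
σ = (1, 2, 0): (-7) + 30 + (-4) = 19
σ = (2, 0, 1): (-4) + (-7) + 28 = 17
σ = (2, 1, 0): (-4) + 3 + (-4) = -5
Optimal value attained by: σ = (1, 0, 2).
Answer: det⊕(T) = -5; verdict: SINGULAR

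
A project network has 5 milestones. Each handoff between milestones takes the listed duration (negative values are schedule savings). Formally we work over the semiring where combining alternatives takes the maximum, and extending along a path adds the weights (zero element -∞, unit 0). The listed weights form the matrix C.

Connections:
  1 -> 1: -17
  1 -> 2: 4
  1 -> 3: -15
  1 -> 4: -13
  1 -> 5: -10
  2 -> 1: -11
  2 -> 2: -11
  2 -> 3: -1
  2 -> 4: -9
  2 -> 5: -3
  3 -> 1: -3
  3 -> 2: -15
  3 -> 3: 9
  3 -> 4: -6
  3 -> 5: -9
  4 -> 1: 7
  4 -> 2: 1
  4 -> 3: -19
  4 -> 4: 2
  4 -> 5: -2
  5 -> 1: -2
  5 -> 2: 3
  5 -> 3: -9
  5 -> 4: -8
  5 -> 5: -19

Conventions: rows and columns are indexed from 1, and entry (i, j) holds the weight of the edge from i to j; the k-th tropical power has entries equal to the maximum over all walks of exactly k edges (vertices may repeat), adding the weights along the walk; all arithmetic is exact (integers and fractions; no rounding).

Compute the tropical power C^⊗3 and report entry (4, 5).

C^⊗2:
  [-6, -7, 3, -5, 1]
  [-2, 0, 8, -7, -10]
  [6, 1, 18, 3, 0]
  [9, 11, 0, 4, 0]
  [-1, 2, 2, -6, 0]
C^⊗3:
  [2, 4, 12, -3, -6]
  [5, 2, 17, 2, -1]
  [15, 10, 27, 12, 9]
  [11, 13, 10, 6, 8]
  [1, 3, 11, -4, -1]
Key observation: the optimum is the walk 4->1->2->5, with weight 7 + 4 + (-3) = 8.
Optimal value attained by: walk 4->1->2->5.
Answer: (C^⊗3)[4][5] = 8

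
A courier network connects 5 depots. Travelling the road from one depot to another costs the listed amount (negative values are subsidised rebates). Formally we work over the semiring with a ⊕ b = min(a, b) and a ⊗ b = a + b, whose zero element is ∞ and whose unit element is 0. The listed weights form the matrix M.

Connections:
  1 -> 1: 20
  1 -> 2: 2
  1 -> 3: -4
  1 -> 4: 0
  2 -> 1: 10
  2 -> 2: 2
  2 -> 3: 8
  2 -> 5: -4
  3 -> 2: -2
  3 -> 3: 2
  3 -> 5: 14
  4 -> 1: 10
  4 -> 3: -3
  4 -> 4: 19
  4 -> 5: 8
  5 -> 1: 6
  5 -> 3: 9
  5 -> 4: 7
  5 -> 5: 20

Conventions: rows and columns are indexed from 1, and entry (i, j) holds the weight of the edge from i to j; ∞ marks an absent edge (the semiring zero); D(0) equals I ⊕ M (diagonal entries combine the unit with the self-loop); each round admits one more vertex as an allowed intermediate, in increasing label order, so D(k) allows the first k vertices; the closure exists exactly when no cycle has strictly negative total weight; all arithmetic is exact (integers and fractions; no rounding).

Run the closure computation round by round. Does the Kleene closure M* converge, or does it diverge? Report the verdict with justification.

D(0):
  [0, 2, -4, 0, ∞]
  [10, 0, 8, ∞, -4]
  [∞, -2, 0, ∞, 14]
  [10, ∞, -3, 0, 8]
  [6, ∞, 9, 7, 0]
D(1):
  [0, 2, -4, 0, ∞]
  [10, 0, 6, 10, -4]
  [∞, -2, 0, ∞, 14]
  [10, 12, -3, 0, 8]
  [6, 8, 2, 6, 0]
D(2):
  [0, 2, -4, 0, -2]
  [10, 0, 6, 10, -4]
  [8, -2, 0, 8, -6]
  [10, 12, -3, 0, 8]
  [6, 8, 2, 6, 0]
Detection: at round 3, diagonal entry (5, 5) turns strictly negative.
Key observation: the cycle 5->1->3->2->5 has total weight 6 + (-4) + (-2) + (-4), which is strictly negative.
Answer: DIVERGES — negative cycle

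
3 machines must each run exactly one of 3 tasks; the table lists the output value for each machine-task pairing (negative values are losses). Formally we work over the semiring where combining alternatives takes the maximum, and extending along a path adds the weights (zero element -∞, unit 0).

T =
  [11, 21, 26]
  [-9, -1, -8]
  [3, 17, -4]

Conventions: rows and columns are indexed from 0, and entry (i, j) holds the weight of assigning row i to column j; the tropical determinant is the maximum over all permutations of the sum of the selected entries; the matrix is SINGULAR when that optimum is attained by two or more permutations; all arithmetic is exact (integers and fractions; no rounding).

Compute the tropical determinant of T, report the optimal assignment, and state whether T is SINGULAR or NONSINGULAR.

σ = (0, 1, 2): 11 + (-1) + (-4) = 6
σ = (0, 2, 1): 11 + (-8) + 17 = 20
σ = (1, 0, 2): 21 + (-9) + (-4) = 8
σ = (1, 2, 0): 21 + (-8) + 3 = 16
σ = (2, 0, 1): 26 + (-9) + 17 = 34
σ = (2, 1, 0): 26 + (-1) + 3 = 28
Optimal value attained by: σ = (2, 0, 1).
Answer: det⊕(T) = 34; verdict: NONSINGULAR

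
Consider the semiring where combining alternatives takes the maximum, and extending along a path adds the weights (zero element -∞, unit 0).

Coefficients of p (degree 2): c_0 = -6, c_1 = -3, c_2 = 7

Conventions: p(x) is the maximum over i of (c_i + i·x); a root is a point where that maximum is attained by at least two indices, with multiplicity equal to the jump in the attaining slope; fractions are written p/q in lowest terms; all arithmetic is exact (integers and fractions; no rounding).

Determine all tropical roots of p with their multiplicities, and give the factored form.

hull edge (i=0, c=-6) to (i=2, c=7): slope 13/2, span 2
Factored form: p(x) = 7 ⊗ (x ⊕ (-13/2)) ⊗ (x ⊕ (-13/2))
Answer: roots = -13/2 (mult 2)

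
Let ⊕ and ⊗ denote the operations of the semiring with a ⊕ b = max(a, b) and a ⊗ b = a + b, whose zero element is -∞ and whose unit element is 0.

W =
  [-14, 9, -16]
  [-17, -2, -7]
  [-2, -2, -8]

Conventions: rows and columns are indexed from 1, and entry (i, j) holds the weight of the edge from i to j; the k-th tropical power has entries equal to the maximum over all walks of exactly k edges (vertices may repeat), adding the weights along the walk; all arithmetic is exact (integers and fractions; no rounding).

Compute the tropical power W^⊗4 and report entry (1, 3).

W^⊗2:
  [-8, 7, 2]
  [-9, -4, -9]
  [-10, 7, -9]
W^⊗3:
  [0, 5, 0]
  [-11, 0, -11]
  [-10, 5, 0]
W^⊗4:
  [-2, 9, -2]
  [-13, -2, -7]
  [-2, 3, -2]
Key observation: the optimum is the walk 1->2->2->2->3, with weight 9 + (-2) + (-2) + (-7) = -2.
Optimal value attained by: walk 1->2->2->2->3.
Answer: (W^⊗4)[1][3] = -2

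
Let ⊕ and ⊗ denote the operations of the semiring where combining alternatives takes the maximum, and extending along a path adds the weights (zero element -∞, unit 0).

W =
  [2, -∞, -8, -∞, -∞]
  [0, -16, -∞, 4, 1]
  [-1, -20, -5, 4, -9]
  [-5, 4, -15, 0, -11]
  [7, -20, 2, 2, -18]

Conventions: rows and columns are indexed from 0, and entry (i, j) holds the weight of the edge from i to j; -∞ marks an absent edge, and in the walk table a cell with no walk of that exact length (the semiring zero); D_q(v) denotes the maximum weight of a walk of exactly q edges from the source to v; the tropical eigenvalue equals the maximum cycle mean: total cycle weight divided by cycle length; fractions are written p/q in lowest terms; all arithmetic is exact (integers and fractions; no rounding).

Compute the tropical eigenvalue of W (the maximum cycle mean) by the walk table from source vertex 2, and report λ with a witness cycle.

q=0: [-∞, -∞, 0, -∞, -∞]
q=1: [-1, -20, -5, 4, -9]
q=2: [1, 8, -7, 4, -7]
q=3: [8, 8, -5, 12, 9]
q=4: [16, 16, 11, 12, 9]
q=5: [18, 16, 11, 20, 17]
Optimal cycle mean attained by: cycle 1->3->1, total 4 + 4, length 2.
Answer: λ = 4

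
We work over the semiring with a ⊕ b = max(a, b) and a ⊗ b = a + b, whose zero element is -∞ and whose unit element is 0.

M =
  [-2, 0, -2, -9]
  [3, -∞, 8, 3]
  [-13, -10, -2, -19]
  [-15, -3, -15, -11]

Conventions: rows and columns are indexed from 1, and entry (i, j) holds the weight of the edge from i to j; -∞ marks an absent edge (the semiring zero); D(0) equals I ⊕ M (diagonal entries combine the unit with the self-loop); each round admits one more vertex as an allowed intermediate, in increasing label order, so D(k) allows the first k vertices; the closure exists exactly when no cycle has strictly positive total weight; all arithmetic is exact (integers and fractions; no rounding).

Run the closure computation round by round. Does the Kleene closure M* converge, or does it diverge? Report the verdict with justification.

D(0):
  [0, 0, -2, -9]
  [3, 0, 8, 3]
  [-13, -10, 0, -19]
  [-15, -3, -15, 0]
Detection: at round 1, diagonal entry (2, 2) turns strictly positive.
Key observation: the cycle 2->1->2 has total weight 3 + 0, which is strictly positive.
Answer: DIVERGES — positive cycle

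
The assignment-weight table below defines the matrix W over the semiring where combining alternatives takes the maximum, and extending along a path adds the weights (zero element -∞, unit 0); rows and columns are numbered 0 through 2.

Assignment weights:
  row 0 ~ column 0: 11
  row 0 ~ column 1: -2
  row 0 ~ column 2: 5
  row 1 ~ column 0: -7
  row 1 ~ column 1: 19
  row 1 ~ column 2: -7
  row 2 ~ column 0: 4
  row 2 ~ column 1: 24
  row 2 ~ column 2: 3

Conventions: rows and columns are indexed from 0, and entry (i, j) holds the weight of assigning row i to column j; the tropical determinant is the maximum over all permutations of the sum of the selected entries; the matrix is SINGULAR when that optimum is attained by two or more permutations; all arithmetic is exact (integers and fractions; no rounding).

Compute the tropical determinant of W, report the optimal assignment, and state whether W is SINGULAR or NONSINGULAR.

σ = (0, 1, 2): 11 + 19 + 3 = 33
σ = (0, 2, 1): 11 + (-7) + 24 = 28
σ = (1, 0, 2): (-2) + (-7) + 3 = -6
σ = (1, 2, 0): (-2) + (-7) + 4 = -5
σ = (2, 0, 1): 5 + (-7) + 24 = 22
σ = (2, 1, 0): 5 + 19 + 4 = 28
Optimal value attained by: σ = (0, 1, 2).
Answer: det⊕(W) = 33; verdict: NONSINGULAR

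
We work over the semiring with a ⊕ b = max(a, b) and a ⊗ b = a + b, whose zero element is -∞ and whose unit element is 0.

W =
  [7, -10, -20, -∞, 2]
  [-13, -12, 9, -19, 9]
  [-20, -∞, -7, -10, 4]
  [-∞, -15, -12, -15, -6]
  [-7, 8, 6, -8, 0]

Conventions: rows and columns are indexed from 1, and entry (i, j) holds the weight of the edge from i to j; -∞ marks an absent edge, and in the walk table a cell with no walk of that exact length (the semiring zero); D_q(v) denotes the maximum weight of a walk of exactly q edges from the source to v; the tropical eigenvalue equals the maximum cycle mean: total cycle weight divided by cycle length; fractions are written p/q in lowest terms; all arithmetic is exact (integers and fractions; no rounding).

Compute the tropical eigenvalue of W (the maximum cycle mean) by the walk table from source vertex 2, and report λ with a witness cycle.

q=0: [-∞, 0, -∞, -∞, -∞]
q=1: [-13, -12, 9, -19, 9]
q=2: [2, 17, 15, 1, 13]
q=3: [9, 21, 26, 5, 26]
q=4: [19, 34, 32, 18, 30]
q=5: [26, 38, 43, 22, 43]
Optimal cycle mean attained by: cycle 2->5->2, total 9 + 8, length 2.
Answer: λ = 17/2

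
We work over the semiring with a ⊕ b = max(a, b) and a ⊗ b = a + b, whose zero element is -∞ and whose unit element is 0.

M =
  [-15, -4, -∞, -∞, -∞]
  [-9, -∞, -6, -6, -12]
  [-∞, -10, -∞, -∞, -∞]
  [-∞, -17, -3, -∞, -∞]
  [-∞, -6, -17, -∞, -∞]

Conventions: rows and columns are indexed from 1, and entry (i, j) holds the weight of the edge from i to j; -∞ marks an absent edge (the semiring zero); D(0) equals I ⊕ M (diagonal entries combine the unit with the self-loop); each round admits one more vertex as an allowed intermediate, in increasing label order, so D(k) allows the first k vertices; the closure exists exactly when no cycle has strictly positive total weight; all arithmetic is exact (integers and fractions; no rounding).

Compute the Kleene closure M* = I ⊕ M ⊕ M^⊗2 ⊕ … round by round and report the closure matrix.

D(0):
  [0, -4, -∞, -∞, -∞]
  [-9, 0, -6, -6, -12]
  [-∞, -10, 0, -∞, -∞]
  [-∞, -17, -3, 0, -∞]
  [-∞, -6, -17, -∞, 0]
D(1):
  [0, -4, -∞, -∞, -∞]
  [-9, 0, -6, -6, -12]
  [-∞, -10, 0, -∞, -∞]
  [-∞, -17, -3, 0, -∞]
  [-∞, -6, -17, -∞, 0]
D(2):
  [0, -4, -10, -10, -16]
  [-9, 0, -6, -6, -12]
  [-19, -10, 0, -16, -22]
  [-26, -17, -3, 0, -29]
  [-15, -6, -12, -12, 0]
D(3):
  [0, -4, -10, -10, -16]
  [-9, 0, -6, -6, -12]
  [-19, -10, 0, -16, -22]
  [-22, -13, -3, 0, -25]
  [-15, -6, -12, -12, 0]
D(4):
  [0, -4, -10, -10, -16]
  [-9, 0, -6, -6, -12]
  [-19, -10, 0, -16, -22]
  [-22, -13, -3, 0, -25]
  [-15, -6, -12, -12, 0]
D(5):
  [0, -4, -10, -10, -16]
  [-9, 0, -6, -6, -12]
  [-19, -10, 0, -16, -22]
  [-22, -13, -3, 0, -25]
  [-15, -6, -12, -12, 0]
Answer: M* = [[0, -4, -10, -10, -16], [-9, 0, -6, -6, -12], [-19, -10, 0, -16, -22], [-22, -13, -3, 0, -25], [-15, -6, -12, -12, 0]]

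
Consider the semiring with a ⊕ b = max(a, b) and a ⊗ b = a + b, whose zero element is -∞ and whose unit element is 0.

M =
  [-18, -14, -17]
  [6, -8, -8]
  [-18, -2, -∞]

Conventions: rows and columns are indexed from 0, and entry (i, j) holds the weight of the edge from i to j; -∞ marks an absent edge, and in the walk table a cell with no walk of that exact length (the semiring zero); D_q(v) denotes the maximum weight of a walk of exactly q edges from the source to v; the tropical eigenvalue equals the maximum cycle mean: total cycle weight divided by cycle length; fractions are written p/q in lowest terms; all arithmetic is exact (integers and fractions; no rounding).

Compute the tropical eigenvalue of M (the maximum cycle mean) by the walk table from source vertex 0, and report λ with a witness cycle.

q=0: [0, -∞, -∞]
q=1: [-18, -14, -17]
q=2: [-8, -19, -22]
q=3: [-13, -22, -25]
Optimal cycle mean attained by: cycle 0->1->0, total (-14) + 6, length 2.
Answer: λ = -4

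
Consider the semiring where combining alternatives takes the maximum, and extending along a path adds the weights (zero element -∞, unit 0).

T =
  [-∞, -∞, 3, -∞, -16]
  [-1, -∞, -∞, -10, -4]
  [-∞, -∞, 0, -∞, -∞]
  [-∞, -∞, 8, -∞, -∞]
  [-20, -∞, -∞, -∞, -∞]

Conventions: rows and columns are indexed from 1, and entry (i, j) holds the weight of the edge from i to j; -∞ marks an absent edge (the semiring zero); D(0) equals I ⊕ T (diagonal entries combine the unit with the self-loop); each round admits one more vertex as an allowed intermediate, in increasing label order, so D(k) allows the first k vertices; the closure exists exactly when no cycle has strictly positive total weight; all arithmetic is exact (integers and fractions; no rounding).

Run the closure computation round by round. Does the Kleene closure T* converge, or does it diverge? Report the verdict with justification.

D(0):
  [0, -∞, 3, -∞, -16]
  [-1, 0, -∞, -10, -4]
  [-∞, -∞, 0, -∞, -∞]
  [-∞, -∞, 8, 0, -∞]
  [-20, -∞, -∞, -∞, 0]
D(1):
  [0, -∞, 3, -∞, -16]
  [-1, 0, 2, -10, -4]
  [-∞, -∞, 0, -∞, -∞]
  [-∞, -∞, 8, 0, -∞]
  [-20, -∞, -17, -∞, 0]
D(2):
  [0, -∞, 3, -∞, -16]
  [-1, 0, 2, -10, -4]
  [-∞, -∞, 0, -∞, -∞]
  [-∞, -∞, 8, 0, -∞]
  [-20, -∞, -17, -∞, 0]
D(3):
  [0, -∞, 3, -∞, -16]
  [-1, 0, 2, -10, -4]
  [-∞, -∞, 0, -∞, -∞]
  [-∞, -∞, 8, 0, -∞]
  [-20, -∞, -17, -∞, 0]
D(4):
  [0, -∞, 3, -∞, -16]
  [-1, 0, 2, -10, -4]
  [-∞, -∞, 0, -∞, -∞]
  [-∞, -∞, 8, 0, -∞]
  [-20, -∞, -17, -∞, 0]
D(5):
  [0, -∞, 3, -∞, -16]
  [-1, 0, 2, -10, -4]
  [-∞, -∞, 0, -∞, -∞]
  [-∞, -∞, 8, 0, -∞]
  [-20, -∞, -17, -∞, 0]
Key observation: every diagonal entry stays at the unit through all rounds, so no improving cycle exists.
Answer: CONVERGES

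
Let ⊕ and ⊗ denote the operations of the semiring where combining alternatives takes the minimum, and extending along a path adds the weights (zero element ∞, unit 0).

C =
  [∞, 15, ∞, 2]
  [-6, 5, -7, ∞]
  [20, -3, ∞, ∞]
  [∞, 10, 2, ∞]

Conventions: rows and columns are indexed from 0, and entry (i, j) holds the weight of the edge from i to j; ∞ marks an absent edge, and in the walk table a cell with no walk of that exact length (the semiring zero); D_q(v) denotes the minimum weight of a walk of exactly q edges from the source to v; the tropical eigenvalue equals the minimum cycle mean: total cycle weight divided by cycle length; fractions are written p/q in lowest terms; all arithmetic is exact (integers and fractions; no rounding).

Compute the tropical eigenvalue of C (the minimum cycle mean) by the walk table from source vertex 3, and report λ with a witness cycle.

q=0: [∞, ∞, ∞, 0]
q=1: [∞, 10, 2, ∞]
q=2: [4, -1, 3, ∞]
q=3: [-7, 0, -8, 6]
q=4: [-6, -11, -7, -5]
Optimal cycle mean attained by: cycle 1->2->1, total (-7) + (-3), length 2.
Answer: λ = -5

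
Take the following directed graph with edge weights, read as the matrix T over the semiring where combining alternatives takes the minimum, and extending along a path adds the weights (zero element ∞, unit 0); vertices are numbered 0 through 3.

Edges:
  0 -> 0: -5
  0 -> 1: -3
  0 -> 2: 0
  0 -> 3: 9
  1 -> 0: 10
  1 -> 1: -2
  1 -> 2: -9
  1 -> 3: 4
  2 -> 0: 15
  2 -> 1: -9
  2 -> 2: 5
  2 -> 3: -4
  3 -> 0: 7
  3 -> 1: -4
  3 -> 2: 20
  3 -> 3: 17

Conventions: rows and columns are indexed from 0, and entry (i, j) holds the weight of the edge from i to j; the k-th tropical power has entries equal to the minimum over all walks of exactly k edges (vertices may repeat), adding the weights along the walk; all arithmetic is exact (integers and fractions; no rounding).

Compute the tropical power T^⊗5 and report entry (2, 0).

T^⊗2:
  [-10, -9, -12, -4]
  [5, -18, -11, -13]
  [1, -11, -18, -5]
  [2, -6, -13, 0]
T^⊗3:
  [-15, -21, -18, -16]
  [-8, -20, -27, -15]
  [-4, -27, -20, -22]
  [-3, -22, -15, -17]
T^⊗4:
  [-20, -27, -30, -22]
  [-13, -36, -29, -31]
  [-17, -29, -36, -24]
  [-12, -24, -31, -19]
T^⊗5:
  [-25, -39, -36, -34]
  [-26, -38, -45, -33]
  [-22, -45, -38, -40]
  [-17, -40, -33, -35]
Key observation: the optimum is the walk 2->1->2->1->0->0, with weight (-9) + (-9) + (-9) + 10 + (-5) = -22.
Optimal value attained by: walk 2->1->2->1->0->0.
Answer: (T^⊗5)[2][0] = -22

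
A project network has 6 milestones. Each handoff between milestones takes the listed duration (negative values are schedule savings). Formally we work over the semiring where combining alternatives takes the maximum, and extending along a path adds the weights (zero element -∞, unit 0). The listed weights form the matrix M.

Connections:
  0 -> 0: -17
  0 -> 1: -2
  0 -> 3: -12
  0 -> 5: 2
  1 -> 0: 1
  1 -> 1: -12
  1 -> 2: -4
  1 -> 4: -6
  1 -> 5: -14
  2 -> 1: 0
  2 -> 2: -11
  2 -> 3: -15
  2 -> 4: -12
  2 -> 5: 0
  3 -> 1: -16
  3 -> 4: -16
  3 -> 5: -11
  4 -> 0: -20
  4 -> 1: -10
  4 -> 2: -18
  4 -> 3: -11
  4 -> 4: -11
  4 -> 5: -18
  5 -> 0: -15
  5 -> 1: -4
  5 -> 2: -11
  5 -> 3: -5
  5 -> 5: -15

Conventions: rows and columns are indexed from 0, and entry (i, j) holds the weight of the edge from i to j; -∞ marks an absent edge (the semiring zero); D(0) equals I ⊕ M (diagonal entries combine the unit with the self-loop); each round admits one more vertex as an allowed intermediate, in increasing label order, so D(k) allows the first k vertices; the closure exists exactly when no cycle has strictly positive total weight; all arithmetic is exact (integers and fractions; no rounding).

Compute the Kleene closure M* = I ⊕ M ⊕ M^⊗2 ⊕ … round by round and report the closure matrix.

D(0):
  [0, -2, -∞, -12, -∞, 2]
  [1, 0, -4, -∞, -6, -14]
  [-∞, 0, 0, -15, -12, 0]
  [-∞, -16, -∞, 0, -16, -11]
  [-20, -10, -18, -11, 0, -18]
  [-15, -4, -11, -5, -∞, 0]
D(1):
  [0, -2, -∞, -12, -∞, 2]
  [1, 0, -4, -11, -6, 3]
  [-∞, 0, 0, -15, -12, 0]
  [-∞, -16, -∞, 0, -16, -11]
  [-20, -10, -18, -11, 0, -18]
  [-15, -4, -11, -5, -∞, 0]
D(2):
  [0, -2, -6, -12, -8, 2]
  [1, 0, -4, -11, -6, 3]
  [1, 0, 0, -11, -6, 3]
  [-15, -16, -20, 0, -16, -11]
  [-9, -10, -14, -11, 0, -7]
  [-3, -4, -8, -5, -10, 0]
D(3):
  [0, -2, -6, -12, -8, 2]
  [1, 0, -4, -11, -6, 3]
  [1, 0, 0, -11, -6, 3]
  [-15, -16, -20, 0, -16, -11]
  [-9, -10, -14, -11, 0, -7]
  [-3, -4, -8, -5, -10, 0]
D(4):
  [0, -2, -6, -12, -8, 2]
  [1, 0, -4, -11, -6, 3]
  [1, 0, 0, -11, -6, 3]
  [-15, -16, -20, 0, -16, -11]
  [-9, -10, -14, -11, 0, -7]
  [-3, -4, -8, -5, -10, 0]
D(5):
  [0, -2, -6, -12, -8, 2]
  [1, 0, -4, -11, -6, 3]
  [1, 0, 0, -11, -6, 3]
  [-15, -16, -20, 0, -16, -11]
  [-9, -10, -14, -11, 0, -7]
  [-3, -4, -8, -5, -10, 0]
D(6):
  [0, -2, -6, -3, -8, 2]
  [1, 0, -4, -2, -6, 3]
  [1, 0, 0, -2, -6, 3]
  [-14, -15, -19, 0, -16, -11]
  [-9, -10, -14, -11, 0, -7]
  [-3, -4, -8, -5, -10, 0]
Answer: M* = [[0, -2, -6, -3, -8, 2], [1, 0, -4, -2, -6, 3], [1, 0, 0, -2, -6, 3], [-14, -15, -19, 0, -16, -11], [-9, -10, -14, -11, 0, -7], [-3, -4, -8, -5, -10, 0]]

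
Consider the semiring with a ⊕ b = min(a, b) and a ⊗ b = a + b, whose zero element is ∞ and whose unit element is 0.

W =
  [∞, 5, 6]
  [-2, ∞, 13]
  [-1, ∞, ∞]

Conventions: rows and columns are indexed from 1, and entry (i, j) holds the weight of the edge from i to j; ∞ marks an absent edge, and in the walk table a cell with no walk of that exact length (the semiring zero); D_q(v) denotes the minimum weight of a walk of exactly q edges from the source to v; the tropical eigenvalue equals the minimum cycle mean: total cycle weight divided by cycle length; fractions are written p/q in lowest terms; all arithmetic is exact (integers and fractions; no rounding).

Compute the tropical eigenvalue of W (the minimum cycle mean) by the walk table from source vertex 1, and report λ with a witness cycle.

q=0: [0, ∞, ∞]
q=1: [∞, 5, 6]
q=2: [3, ∞, 18]
q=3: [17, 8, 9]
Optimal cycle mean attained by: cycle 1->2->1, total 5 + (-2), length 2.
Answer: λ = 3/2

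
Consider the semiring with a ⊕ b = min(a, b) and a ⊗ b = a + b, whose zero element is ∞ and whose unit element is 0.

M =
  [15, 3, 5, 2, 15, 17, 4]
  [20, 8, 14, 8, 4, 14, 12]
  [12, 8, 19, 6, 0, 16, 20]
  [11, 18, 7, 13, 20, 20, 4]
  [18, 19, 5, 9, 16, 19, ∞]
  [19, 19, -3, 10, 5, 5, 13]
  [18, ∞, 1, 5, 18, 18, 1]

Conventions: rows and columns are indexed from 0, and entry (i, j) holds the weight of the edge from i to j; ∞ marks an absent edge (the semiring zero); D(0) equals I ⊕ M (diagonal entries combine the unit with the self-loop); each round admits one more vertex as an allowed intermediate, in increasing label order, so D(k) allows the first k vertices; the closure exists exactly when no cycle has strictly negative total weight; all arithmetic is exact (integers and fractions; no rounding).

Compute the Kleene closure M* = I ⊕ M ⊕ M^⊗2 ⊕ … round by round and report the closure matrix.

D(0):
  [0, 3, 5, 2, 15, 17, 4]
  [20, 0, 14, 8, 4, 14, 12]
  [12, 8, 0, 6, 0, 16, 20]
  [11, 18, 7, 0, 20, 20, 4]
  [18, 19, 5, 9, 0, 19, ∞]
  [19, 19, -3, 10, 5, 0, 13]
  [18, ∞, 1, 5, 18, 18, 0]
D(1):
  [0, 3, 5, 2, 15, 17, 4]
  [20, 0, 14, 8, 4, 14, 12]
  [12, 8, 0, 6, 0, 16, 16]
  [11, 14, 7, 0, 20, 20, 4]
  [18, 19, 5, 9, 0, 19, 22]
  [19, 19, -3, 10, 5, 0, 13]
  [18, 21, 1, 5, 18, 18, 0]
D(2):
  [0, 3, 5, 2, 7, 17, 4]
  [20, 0, 14, 8, 4, 14, 12]
  [12, 8, 0, 6, 0, 16, 16]
  [11, 14, 7, 0, 18, 20, 4]
  [18, 19, 5, 9, 0, 19, 22]
  [19, 19, -3, 10, 5, 0, 13]
  [18, 21, 1, 5, 18, 18, 0]
D(3):
  [0, 3, 5, 2, 5, 17, 4]
  [20, 0, 14, 8, 4, 14, 12]
  [12, 8, 0, 6, 0, 16, 16]
  [11, 14, 7, 0, 7, 20, 4]
  [17, 13, 5, 9, 0, 19, 21]
  [9, 5, -3, 3, -3, 0, 13]
  [13, 9, 1, 5, 1, 17, 0]
D(4):
  [0, 3, 5, 2, 5, 17, 4]
  [19, 0, 14, 8, 4, 14, 12]
  [12, 8, 0, 6, 0, 16, 10]
  [11, 14, 7, 0, 7, 20, 4]
  [17, 13, 5, 9, 0, 19, 13]
  [9, 5, -3, 3, -3, 0, 7]
  [13, 9, 1, 5, 1, 17, 0]
D(5):
  [0, 3, 5, 2, 5, 17, 4]
  [19, 0, 9, 8, 4, 14, 12]
  [12, 8, 0, 6, 0, 16, 10]
  [11, 14, 7, 0, 7, 20, 4]
  [17, 13, 5, 9, 0, 19, 13]
  [9, 5, -3, 3, -3, 0, 7]
  [13, 9, 1, 5, 1, 17, 0]
D(6):
  [0, 3, 5, 2, 5, 17, 4]
  [19, 0, 9, 8, 4, 14, 12]
  [12, 8, 0, 6, 0, 16, 10]
  [11, 14, 7, 0, 7, 20, 4]
  [17, 13, 5, 9, 0, 19, 13]
  [9, 5, -3, 3, -3, 0, 7]
  [13, 9, 1, 5, 1, 17, 0]
D(7):
  [0, 3, 5, 2, 5, 17, 4]
  [19, 0, 9, 8, 4, 14, 12]
  [12, 8, 0, 6, 0, 16, 10]
  [11, 13, 5, 0, 5, 20, 4]
  [17, 13, 5, 9, 0, 19, 13]
  [9, 5, -3, 3, -3, 0, 7]
  [13, 9, 1, 5, 1, 17, 0]
Answer: M* = [[0, 3, 5, 2, 5, 17, 4], [19, 0, 9, 8, 4, 14, 12], [12, 8, 0, 6, 0, 16, 10], [11, 13, 5, 0, 5, 20, 4], [17, 13, 5, 9, 0, 19, 13], [9, 5, -3, 3, -3, 0, 7], [13, 9, 1, 5, 1, 17, 0]]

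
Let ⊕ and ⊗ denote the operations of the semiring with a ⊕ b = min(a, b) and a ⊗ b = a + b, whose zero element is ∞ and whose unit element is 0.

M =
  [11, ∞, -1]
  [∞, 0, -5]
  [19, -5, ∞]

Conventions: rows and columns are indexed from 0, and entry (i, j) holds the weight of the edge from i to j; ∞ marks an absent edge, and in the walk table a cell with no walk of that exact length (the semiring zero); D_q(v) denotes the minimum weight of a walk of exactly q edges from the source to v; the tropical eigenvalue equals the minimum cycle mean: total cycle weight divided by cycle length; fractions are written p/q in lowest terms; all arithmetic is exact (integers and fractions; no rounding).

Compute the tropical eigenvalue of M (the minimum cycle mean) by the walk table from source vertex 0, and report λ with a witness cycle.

q=0: [0, ∞, ∞]
q=1: [11, ∞, -1]
q=2: [18, -6, 10]
q=3: [29, -6, -11]
Optimal cycle mean attained by: cycle 1->2->1, total (-5) + (-5), length 2.
Answer: λ = -5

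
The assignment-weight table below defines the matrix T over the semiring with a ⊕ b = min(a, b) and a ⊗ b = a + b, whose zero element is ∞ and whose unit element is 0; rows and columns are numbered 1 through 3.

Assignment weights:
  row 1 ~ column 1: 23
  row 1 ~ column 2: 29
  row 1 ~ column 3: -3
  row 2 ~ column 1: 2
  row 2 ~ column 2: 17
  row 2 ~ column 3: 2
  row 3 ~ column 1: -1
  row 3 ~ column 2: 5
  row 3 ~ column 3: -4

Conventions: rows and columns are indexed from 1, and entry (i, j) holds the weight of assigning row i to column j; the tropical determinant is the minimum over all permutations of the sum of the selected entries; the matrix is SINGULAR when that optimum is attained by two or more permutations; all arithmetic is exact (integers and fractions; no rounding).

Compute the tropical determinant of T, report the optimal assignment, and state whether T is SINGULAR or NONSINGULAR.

σ = (1, 2, 3): 23 + 17 + (-4) = 36
σ = (1, 3, 2): 23 + 2 + 5 = 30
σ = (2, 1, 3): 29 + 2 + (-4) = 27
σ = (2, 3, 1): 29 + 2 + (-1) = 30
σ = (3, 1, 2): (-3) + 2 + 5 = 4
σ = (3, 2, 1): (-3) + 17 + (-1) = 13
Optimal value attained by: σ = (3, 1, 2).
Answer: det⊕(T) = 4; verdict: NONSINGULAR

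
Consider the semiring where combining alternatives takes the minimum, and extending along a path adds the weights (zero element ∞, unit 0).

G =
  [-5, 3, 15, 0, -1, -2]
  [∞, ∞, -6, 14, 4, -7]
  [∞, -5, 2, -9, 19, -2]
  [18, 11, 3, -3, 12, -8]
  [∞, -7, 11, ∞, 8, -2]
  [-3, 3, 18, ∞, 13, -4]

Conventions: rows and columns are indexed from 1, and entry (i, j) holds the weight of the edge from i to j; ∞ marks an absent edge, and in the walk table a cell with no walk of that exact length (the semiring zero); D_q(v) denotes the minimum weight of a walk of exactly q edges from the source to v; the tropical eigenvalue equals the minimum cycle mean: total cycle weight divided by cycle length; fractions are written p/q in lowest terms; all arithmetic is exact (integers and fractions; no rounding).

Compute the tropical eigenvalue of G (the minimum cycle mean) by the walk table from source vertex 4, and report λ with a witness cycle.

q=0: [∞, ∞, ∞, 0, ∞, ∞]
q=1: [18, 11, 3, -3, 12, -8]
q=2: [-11, -5, 0, -6, 5, -12]
q=3: [-16, -9, -11, -11, -12, -16]
q=4: [-21, -19, -15, -20, -17, -20]
q=5: [-26, -24, -25, -24, -22, -28]
q=6: [-31, -30, -30, -34, -27, -32]
Optimal cycle mean attained by: cycle 1->5->2->3->4->6->1, total (-1) + (-7) + (-6) + (-9) + (-8) + (-3), length 6.
Answer: λ = -17/3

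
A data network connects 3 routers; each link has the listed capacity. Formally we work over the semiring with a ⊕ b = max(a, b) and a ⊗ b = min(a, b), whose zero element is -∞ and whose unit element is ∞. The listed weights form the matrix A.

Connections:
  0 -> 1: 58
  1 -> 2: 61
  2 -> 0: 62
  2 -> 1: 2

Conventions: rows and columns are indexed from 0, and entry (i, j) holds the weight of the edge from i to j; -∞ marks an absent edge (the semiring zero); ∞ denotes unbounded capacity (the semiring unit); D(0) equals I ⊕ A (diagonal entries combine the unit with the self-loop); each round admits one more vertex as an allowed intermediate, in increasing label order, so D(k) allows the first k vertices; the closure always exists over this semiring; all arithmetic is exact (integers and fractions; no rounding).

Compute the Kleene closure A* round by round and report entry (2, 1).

D(0):
  [∞, 58, -∞]
  [-∞, ∞, 61]
  [62, 2, ∞]
D(1):
  [∞, 58, -∞]
  [-∞, ∞, 61]
  [62, 58, ∞]
D(2):
  [∞, 58, 58]
  [-∞, ∞, 61]
  [62, 58, ∞]
D(3):
  [∞, 58, 58]
  [61, ∞, 61]
  [62, 58, ∞]
Answer: A*[2][1] = 58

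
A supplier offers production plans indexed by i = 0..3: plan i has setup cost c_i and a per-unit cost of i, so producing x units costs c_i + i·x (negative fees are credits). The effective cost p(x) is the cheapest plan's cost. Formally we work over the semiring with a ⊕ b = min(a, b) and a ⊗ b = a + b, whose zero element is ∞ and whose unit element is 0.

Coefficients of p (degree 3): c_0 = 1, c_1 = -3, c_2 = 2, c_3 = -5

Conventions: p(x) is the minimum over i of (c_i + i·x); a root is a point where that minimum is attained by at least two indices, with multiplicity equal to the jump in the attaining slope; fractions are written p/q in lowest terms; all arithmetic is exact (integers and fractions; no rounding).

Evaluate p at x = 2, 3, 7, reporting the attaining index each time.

p(2) = min(1+0·2=1, -3+1·2=-1, 2+2·2=6, -5+3·2=1) = -1 (attained by i=1)
p(3) = min(1+0·3=1, -3+1·3=0, 2+2·3=8, -5+3·3=4) = 0 (attained by i=1)
p(7) = min(1+0·7=1, -3+1·7=4, 2+2·7=16, -5+3·7=16) = 1 (attained by i=0)
Answer: p(2) = -1; p(3) = 0; p(7) = 1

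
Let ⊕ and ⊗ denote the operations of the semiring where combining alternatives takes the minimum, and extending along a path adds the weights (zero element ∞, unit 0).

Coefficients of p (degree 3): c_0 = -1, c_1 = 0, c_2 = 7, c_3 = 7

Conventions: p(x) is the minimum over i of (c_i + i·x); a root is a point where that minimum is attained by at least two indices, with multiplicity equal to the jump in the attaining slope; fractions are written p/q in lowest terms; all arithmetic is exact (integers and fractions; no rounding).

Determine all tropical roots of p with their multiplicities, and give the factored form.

hull edge (i=0, c=-1) to (i=1, c=0): slope 1, span 1
hull edge (i=1, c=0) to (i=3, c=7): slope 7/2, span 2
Factored form: p(x) = 7 ⊗ (x ⊕ (-7/2)) ⊗ (x ⊕ (-7/2)) ⊗ (x ⊕ (-1))
Answer: roots = -7/2 (mult 2), -1 (mult 1)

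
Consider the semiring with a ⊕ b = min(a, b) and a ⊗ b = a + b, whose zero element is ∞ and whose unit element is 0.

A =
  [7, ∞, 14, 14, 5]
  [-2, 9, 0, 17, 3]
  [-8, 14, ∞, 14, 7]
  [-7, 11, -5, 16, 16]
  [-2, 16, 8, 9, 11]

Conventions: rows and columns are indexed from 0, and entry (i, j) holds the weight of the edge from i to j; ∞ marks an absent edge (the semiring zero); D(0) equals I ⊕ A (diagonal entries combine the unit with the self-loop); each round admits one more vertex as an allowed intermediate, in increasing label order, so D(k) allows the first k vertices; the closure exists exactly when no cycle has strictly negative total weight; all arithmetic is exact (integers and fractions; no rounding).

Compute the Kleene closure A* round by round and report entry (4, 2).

D(0):
  [0, ∞, 14, 14, 5]
  [-2, 0, 0, 17, 3]
  [-8, 14, 0, 14, 7]
  [-7, 11, -5, 0, 16]
  [-2, 16, 8, 9, 0]
D(1):
  [0, ∞, 14, 14, 5]
  [-2, 0, 0, 12, 3]
  [-8, 14, 0, 6, -3]
  [-7, 11, -5, 0, -2]
  [-2, 16, 8, 9, 0]
D(2):
  [0, ∞, 14, 14, 5]
  [-2, 0, 0, 12, 3]
  [-8, 14, 0, 6, -3]
  [-7, 11, -5, 0, -2]
  [-2, 16, 8, 9, 0]
D(3):
  [0, 28, 14, 14, 5]
  [-8, 0, 0, 6, -3]
  [-8, 14, 0, 6, -3]
  [-13, 9, -5, 0, -8]
  [-2, 16, 8, 9, 0]
D(4):
  [0, 23, 9, 14, 5]
  [-8, 0, 0, 6, -3]
  [-8, 14, 0, 6, -3]
  [-13, 9, -5, 0, -8]
  [-4, 16, 4, 9, 0]
D(5):
  [0, 21, 9, 14, 5]
  [-8, 0, 0, 6, -3]
  [-8, 13, 0, 6, -3]
  [-13, 8, -5, 0, -8]
  [-4, 16, 4, 9, 0]
Answer: A*[4][2] = 4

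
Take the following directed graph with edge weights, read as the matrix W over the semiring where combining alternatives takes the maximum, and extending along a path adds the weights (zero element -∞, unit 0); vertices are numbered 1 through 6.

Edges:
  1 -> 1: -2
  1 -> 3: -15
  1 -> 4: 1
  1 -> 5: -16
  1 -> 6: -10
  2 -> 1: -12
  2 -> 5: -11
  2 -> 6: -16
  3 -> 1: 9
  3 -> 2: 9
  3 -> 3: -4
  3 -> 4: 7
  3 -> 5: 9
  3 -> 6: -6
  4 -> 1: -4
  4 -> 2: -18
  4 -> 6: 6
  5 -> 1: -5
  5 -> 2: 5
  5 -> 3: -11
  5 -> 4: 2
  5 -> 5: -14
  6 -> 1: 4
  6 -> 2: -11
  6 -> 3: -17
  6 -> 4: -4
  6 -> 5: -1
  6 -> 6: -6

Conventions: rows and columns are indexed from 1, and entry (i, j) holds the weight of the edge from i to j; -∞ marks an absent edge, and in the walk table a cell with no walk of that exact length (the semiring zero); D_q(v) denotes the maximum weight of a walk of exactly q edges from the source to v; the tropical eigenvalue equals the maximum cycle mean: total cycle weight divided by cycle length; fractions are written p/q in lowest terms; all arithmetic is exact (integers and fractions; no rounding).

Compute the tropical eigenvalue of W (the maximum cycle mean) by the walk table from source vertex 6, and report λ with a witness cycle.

q=0: [-∞, -∞, -∞, -∞, -∞, 0]
q=1: [4, -11, -17, -4, -1, -6]
q=2: [2, 4, -11, 5, -7, 2]
q=3: [6, -2, -13, 3, 1, 11]
q=4: [15, 6, -6, 7, 10, 9]
q=5: [13, 15, 0, 16, 8, 13]
q=6: [17, 13, -2, 14, 12, 22]
Optimal cycle mean attained by: cycle 1->4->6->1, total 1 + 6 + 4, length 3.
Answer: λ = 11/3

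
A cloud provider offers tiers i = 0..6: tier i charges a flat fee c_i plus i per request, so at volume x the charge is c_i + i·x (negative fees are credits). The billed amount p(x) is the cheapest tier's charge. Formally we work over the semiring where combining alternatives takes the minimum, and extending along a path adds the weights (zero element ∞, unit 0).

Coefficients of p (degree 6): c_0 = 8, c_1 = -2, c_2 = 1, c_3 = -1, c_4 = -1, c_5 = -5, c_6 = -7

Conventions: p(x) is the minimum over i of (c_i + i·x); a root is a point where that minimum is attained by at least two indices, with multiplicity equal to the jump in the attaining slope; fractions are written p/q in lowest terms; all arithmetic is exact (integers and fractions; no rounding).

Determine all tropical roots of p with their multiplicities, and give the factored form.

hull edge (i=0, c=8) to (i=1, c=-2): slope -10, span 1
hull edge (i=1, c=-2) to (i=6, c=-7): slope -1, span 5
Factored form: p(x) = -7 ⊗ (x ⊕ 1) ⊗ (x ⊕ 1) ⊗ (x ⊕ 1) ⊗ (x ⊕ 1) ⊗ (x ⊕ 1) ⊗ (x ⊕ 10)
Answer: roots = 1 (mult 5), 10 (mult 1)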